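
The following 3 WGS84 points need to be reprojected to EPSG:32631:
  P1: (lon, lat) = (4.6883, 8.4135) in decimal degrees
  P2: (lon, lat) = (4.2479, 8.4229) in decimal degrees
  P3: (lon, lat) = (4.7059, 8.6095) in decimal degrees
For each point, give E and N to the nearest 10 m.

UTM zone 31N: λ₀ = 3°, k₀ = 0.9996.
P1 (8.4135°, 4.6883°) → (685882.931, 930412.176) m.
P2 (8.4229°, 4.2479°) → (637382.596, 931269.758) m.
P3 (8.6095°, 4.7059°) → (687725.695, 952098.483) m.

P1: E 685880 m, N 930410 m; P2: E 637380 m, N 931270 m; P3: E 687730 m, N 952100 m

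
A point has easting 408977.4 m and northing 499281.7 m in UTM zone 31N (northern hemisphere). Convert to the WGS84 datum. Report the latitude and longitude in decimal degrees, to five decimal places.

Zone 31N: λ₀ = 3°, k₀ = 0.9996, false easting 500000 m.
Meridian distance M = (N − FN)/k₀ = 499481.5 m.
Inverse transverse Mercator on WGS84 gives φ = 4.51659997°, λ = 2.17949964°.

lat 4.51660°, lon 2.17950°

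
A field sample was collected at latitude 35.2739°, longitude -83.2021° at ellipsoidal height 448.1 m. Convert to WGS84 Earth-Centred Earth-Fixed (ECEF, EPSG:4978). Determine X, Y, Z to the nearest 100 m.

WGS84: a = 6378137 m, e² = 0.006694380; N(φ) = a/√(1−e²sin²φ) = 6385268.563 m.
X = (N+h)·cosφ·cosλ = 617086.123 m; Y = (N+h)·cosφ·sinλ = -5176653.470 m; Z = (N(1−e²)+h)·sinφ = 3662975.753 m.

X 617100 m, Y -5176700 m, Z 3663000 m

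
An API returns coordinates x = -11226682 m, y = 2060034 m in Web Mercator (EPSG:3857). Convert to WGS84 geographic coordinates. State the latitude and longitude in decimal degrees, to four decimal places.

lat 18.1920°, lon -100.8510°

R = 6378137 m. λ = x/R = -100.85100031°.
φ = 2·arctan(exp(y/R)) − 90° = 2·arctan(1.38124) − 90° = 18.19199921°.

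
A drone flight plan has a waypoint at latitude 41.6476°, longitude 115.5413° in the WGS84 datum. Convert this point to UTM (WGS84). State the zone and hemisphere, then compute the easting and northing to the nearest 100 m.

Zone 50N: E 378500 m, N 4611700 m

Longitude 115.5413° lies in the 6° band [114°, 120°), giving zone 50; latitude is north of the equator, so 50N.
Zone 50 central meridian λ₀ = 6×50 − 183 = 117°; Δλ = -1.4587°.
Transverse Mercator on WGS84 with k₀ = 0.9996 gives E = 378528.139 m, N = 4611678.558 m.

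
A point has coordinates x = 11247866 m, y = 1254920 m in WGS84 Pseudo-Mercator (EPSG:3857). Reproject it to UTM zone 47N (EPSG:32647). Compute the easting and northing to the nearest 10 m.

E 722890 m, N 1238990 m

Web Mercator inverse (R = 6378137 m) → φ = 11.20110018°, λ = 101.04129942°.
UTM 47N forward: E = 722890.759 m, N = 1238986.848 m.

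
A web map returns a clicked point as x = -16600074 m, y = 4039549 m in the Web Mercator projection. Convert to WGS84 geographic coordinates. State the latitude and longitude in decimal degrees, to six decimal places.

R = 6378137 m. λ = x/R = -149.12100192°.
φ = 2·arctan(exp(y/R)) − 90° = 2·arctan(1.88390) − 90° = 34.07999898°.

lat 34.079999°, lon -149.121002°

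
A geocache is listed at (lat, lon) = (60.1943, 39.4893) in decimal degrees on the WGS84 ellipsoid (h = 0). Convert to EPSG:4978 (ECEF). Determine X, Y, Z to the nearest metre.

WGS84: a = 6378137 m, e² = 0.006694380; N(φ) = a/√(1−e²sin²φ) = 6394272.224 m.
X = (N+h)·cosφ·cosλ = 2452861.848 m; Y = (N+h)·cosφ·sinλ = 2021214.042 m; Z = (N(1−e²)+h)·sinφ = 5511269.189 m.

X 2452862 m, Y 2021214 m, Z 5511269 m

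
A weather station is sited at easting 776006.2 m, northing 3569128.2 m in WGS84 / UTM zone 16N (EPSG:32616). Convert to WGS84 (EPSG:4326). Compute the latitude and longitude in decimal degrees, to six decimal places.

Zone 16N: λ₀ = -87°, k₀ = 0.9996, false easting 500000 m.
Meridian distance M = (N − FN)/k₀ = 3570556.4 m.
Inverse transverse Mercator on WGS84 gives φ = 32.22490029°, λ = -84.07130025°.

lat 32.224900°, lon -84.071300°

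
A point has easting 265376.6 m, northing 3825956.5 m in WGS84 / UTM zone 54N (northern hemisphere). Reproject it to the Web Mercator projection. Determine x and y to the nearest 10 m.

Unproject from UTM 54N (λ₀ = 141°) → φ = 34.54860039°, λ = 138.44310027°.
Web Mercator (R = 6378137 m): x = 15411415.426 m, y = 4102705.691 m.

x 15411420 m, y 4102710 m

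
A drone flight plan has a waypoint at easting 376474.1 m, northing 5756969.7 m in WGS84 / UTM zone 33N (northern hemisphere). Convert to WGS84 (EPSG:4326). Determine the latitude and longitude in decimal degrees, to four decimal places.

Zone 33N: λ₀ = 15°, k₀ = 0.9996, false easting 500000 m.
Meridian distance M = (N − FN)/k₀ = 5759273.4 m.
Inverse transverse Mercator on WGS84 gives φ = 51.94969999°, λ = 13.20259984°.

lat 51.9497°, lon 13.2026°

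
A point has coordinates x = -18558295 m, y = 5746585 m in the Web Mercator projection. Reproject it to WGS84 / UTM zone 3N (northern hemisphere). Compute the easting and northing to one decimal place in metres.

Web Mercator inverse (R = 6378137 m) → φ = 45.78890256°, λ = -166.71200046°.
UTM 3N forward: E = 366933.141 m, N = 5072018.730 m.

E 366933.1 m, N 5072018.7 m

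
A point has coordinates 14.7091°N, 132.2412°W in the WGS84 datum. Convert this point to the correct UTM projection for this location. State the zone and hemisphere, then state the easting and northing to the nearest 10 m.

Zone 8N: E 797090 m, N 1627970 m

Longitude -132.2412° lies in the 6° band [-138°, -132°), giving zone 8; latitude is north of the equator, so 8N.
Zone 8 central meridian λ₀ = 6×8 − 183 = -135°; Δλ = +2.7588°.
Transverse Mercator on WGS84 with k₀ = 0.9996 gives E = 797089.450 m, N = 1627968.683 m.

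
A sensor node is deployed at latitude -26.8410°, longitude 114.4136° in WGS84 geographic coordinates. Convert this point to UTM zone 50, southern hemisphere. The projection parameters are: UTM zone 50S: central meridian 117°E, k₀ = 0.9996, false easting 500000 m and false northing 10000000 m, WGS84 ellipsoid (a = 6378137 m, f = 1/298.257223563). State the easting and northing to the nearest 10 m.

E 242980 m, N 7028550 m

Zone 50 central meridian λ₀ = 6×50 − 183 = 117°; Δλ = -2.5864°.
Transverse Mercator on WGS84 with k₀ = 0.9996 gives E = 242977.852 m, N = 7028554.795 m.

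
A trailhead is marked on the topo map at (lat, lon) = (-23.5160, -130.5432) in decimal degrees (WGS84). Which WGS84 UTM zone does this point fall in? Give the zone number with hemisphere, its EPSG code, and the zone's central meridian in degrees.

Zone 9S (EPSG:32709), central meridian -129°

UTM zone = ⌊(λ + 180)/6⌋ + 1; -130.5432° ∈ [-132°, -126°) → zone 9.
Hemisphere: S (φ < 0).
Central meridian λ₀ = 6×9 − 183 = -129°.
EPSG code: 32709.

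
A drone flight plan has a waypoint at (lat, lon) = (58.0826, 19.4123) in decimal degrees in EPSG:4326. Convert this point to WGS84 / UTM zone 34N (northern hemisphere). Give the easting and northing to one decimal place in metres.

E 406373.8 m, N 6439007.5 m

Zone 34 central meridian λ₀ = 6×34 − 183 = 21°; Δλ = -1.5877°.
Transverse Mercator on WGS84 with k₀ = 0.9996 gives E = 406373.795 m, N = 6439007.537 m.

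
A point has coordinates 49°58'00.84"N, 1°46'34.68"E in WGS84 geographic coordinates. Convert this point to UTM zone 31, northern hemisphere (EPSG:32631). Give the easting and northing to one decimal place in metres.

Zone 31 central meridian λ₀ = 6×31 − 183 = 3°; Δλ = -1.2237°.
Transverse Mercator on WGS84 with k₀ = 0.9996 gives E = 412241.947 m, N = 5535668.105 m.

E 412241.9 m, N 5535668.1 m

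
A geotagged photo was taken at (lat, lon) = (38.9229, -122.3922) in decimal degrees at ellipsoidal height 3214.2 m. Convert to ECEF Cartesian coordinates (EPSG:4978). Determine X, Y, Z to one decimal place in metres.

X -2663136.1 m, Y -4197694.0 m, Z 3987681.0 m

WGS84: a = 6378137 m, e² = 0.006694380; N(φ) = a/√(1−e²sin²φ) = 6386580.728 m.
X = (N+h)·cosφ·cosλ = -2663136.083 m; Y = (N+h)·cosφ·sinλ = -4197694.001 m; Z = (N(1−e²)+h)·sinφ = 3987681.023 m.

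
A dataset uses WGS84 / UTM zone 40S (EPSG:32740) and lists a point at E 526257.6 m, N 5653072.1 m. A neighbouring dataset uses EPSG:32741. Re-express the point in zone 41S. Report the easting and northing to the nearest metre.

E 8535 m, N 5637626 m

UTM 40S → geographic: φ = -39.27130009°, λ = 57.30440001°.
UTM 41S (λ₀ = 63°) forward: E = 8535.255 m, N = 5637625.537 m.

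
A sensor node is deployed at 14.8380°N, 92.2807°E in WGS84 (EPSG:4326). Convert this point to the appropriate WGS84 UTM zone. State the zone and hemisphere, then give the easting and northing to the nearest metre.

Zone 46N: E 422610 m, N 1640533 m

Longitude 92.2807° lies in the 6° band [90°, 96°), giving zone 46; latitude is north of the equator, so 46N.
Zone 46 central meridian λ₀ = 6×46 − 183 = 93°; Δλ = -0.7193°.
Transverse Mercator on WGS84 with k₀ = 0.9996 gives E = 422610.187 m, N = 1640532.609 m.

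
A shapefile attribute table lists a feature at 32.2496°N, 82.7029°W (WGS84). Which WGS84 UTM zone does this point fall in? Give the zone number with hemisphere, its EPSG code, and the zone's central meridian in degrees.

UTM zone = ⌊(λ + 180)/6⌋ + 1; -82.7029° ∈ [-84°, -78°) → zone 17.
Hemisphere: N (φ ≥ 0).
Central meridian λ₀ = 6×17 − 183 = -81°.
EPSG code: 32617.

Zone 17N (EPSG:32617), central meridian -81°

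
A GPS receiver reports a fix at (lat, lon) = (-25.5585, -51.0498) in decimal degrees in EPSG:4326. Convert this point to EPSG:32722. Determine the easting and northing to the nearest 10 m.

Zone 22 central meridian λ₀ = 6×22 − 183 = -51°; Δλ = -0.0498°.
Transverse Mercator on WGS84 with k₀ = 0.9996 gives E = 494997.650 m, N = 7173207.070 m.

E 495000 m, N 7173210 m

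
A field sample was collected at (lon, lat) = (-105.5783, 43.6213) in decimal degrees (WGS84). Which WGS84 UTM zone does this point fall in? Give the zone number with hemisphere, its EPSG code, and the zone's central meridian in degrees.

Zone 13N (EPSG:32613), central meridian -105°

UTM zone = ⌊(λ + 180)/6⌋ + 1; -105.5783° ∈ [-108°, -102°) → zone 13.
Hemisphere: N (φ ≥ 0).
Central meridian λ₀ = 6×13 − 183 = -105°.
EPSG code: 32613.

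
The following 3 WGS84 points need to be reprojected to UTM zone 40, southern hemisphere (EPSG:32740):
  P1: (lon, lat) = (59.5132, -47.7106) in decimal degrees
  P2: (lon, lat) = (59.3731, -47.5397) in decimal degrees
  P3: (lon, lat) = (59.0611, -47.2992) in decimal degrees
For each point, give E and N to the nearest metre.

P1: E 688514 m, N 4712805 m; P2: E 678587 m, N 4732129 m; P3: E 655817 m, N 4759526 m

UTM zone 40S: λ₀ = 57°, k₀ = 0.9996.
P1 (-47.7106°, 59.5132°) → (688513.861, 4712805.147) m.
P2 (-47.5397°, 59.3731°) → (678587.062, 4732128.924) m.
P3 (-47.2992°, 59.0611°) → (655816.765, 4759525.935) m.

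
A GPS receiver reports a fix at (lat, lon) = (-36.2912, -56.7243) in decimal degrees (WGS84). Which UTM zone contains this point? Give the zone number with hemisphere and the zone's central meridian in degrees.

Zone 21S, central meridian -57°

UTM zone = ⌊(λ + 180)/6⌋ + 1; -56.7243° ∈ [-60°, -54°) → zone 21.
Hemisphere: S (φ < 0).
Central meridian λ₀ = 6×21 − 183 = -57°.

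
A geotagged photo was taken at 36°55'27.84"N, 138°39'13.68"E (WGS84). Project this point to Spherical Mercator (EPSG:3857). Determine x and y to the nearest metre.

x 15434870 m, y 4428574 m

Web Mercator is spherical with R = a = 6378137 m.
x = R·λ = 6378137 × 2.419965330 = 15434870.413 m.
y = R·ln tan(π/4 + φ/2) = 6378137 × 0.694336662 = 4428574.354 m.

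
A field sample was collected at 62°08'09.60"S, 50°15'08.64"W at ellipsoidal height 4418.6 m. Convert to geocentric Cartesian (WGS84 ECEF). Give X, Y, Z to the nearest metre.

X 1912384 m, Y -2299588 m, Z -5619521 m

WGS84: a = 6378137 m, e² = 0.006694380; N(φ) = a/√(1−e²sin²φ) = 6394888.182 m.
X = (N+h)·cosφ·cosλ = 1912384.136 m; Y = (N+h)·cosφ·sinλ = -2299587.920 m; Z = (N(1−e²)+h)·sinφ = -5619521.308 m.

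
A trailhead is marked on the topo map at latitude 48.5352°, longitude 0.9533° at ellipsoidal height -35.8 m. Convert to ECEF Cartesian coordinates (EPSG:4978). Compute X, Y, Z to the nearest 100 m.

WGS84: a = 6378137 m, e² = 0.006694380; N(φ) = a/√(1−e²sin²φ) = 6390159.226 m.
X = (N+h)·cosφ·cosλ = 4230697.175 m; Y = (N+h)·cosφ·sinλ = 70397.782 m; Z = (N(1−e²)+h)·sinφ = 4756463.562 m.

X 4230700 m, Y 70400 m, Z 4756500 m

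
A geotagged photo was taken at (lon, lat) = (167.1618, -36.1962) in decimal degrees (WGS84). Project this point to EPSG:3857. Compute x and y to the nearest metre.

x 18608366 m, y -4327652 m

Web Mercator is spherical with R = a = 6378137 m.
x = R·λ = 6378137 × 2.917523794 = 18608366.456 m.
y = R·ln tan(π/4 + φ/2) = 6378137 × -0.678513472 = -4327651.881 m.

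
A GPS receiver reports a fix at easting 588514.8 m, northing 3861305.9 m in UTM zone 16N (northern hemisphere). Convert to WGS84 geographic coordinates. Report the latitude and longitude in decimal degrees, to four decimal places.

Zone 16N: λ₀ = -87°, k₀ = 0.9996, false easting 500000 m.
Meridian distance M = (N − FN)/k₀ = 3862851.0 m.
Inverse transverse Mercator on WGS84 gives φ = 34.89030004°, λ = -86.03129954°.

lat 34.8903°, lon -86.0313°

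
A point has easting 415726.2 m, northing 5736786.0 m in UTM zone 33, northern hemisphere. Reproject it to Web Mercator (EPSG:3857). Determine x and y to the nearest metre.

x 1533816 m, y 6759652 m

Unproject from UTM 33N (λ₀ = 15°) → φ = 51.77559955°, λ = 13.77849994°.
Web Mercator (R = 6378137 m): x = 1533815.597 m, y = 6759652.232 m.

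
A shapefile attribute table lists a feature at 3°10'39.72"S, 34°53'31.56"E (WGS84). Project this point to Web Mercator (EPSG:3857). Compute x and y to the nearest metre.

Web Mercator is spherical with R = a = 6378137 m.
x = R·λ = 6378137 × 0.608982028 = 3884170.805 m.
y = R·ln tan(π/4 + φ/2) = 6378137 × -0.055489782 = -353921.434 m.

x 3884171 m, y -353921 m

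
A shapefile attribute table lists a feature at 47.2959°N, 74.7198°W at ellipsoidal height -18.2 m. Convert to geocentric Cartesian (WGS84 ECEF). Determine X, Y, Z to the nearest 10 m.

X 1142060 m, Y -4180360 m, Z 4664120 m

WGS84: a = 6378137 m, e² = 0.006694380; N(φ) = a/√(1−e²sin²φ) = 6389697.326 m.
X = (N+h)·cosφ·cosλ = 1142064.792 m; Y = (N+h)·cosφ·sinλ = -4180361.116 m; Z = (N(1−e²)+h)·sinφ = 4664124.416 m.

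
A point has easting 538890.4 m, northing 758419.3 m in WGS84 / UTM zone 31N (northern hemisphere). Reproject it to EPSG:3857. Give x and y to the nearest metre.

Unproject from UTM 31N (λ₀ = 3°) → φ = 6.86119979°, λ = 3.35200022°.
Web Mercator (R = 6378137 m): x = 373142.958 m, y = 765617.309 m.

x 373143 m, y 765617 m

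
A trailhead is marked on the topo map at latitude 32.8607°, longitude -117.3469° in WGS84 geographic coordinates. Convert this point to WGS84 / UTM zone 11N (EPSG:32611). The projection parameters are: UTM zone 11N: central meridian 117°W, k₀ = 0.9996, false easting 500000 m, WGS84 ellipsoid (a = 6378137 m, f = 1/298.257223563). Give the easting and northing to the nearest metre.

E 467543 m, N 3635898 m

Zone 11 central meridian λ₀ = 6×11 − 183 = -117°; Δλ = -0.3469°.
Transverse Mercator on WGS84 with k₀ = 0.9996 gives E = 467543.138 m, N = 3635897.619 m.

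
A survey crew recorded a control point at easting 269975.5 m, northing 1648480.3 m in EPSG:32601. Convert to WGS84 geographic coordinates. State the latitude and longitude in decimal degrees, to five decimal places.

Zone 1N: λ₀ = -177°, k₀ = 0.9996, false easting 500000 m.
Meridian distance M = (N − FN)/k₀ = 1649140.0 m.
Inverse transverse Mercator on WGS84 gives φ = 14.90100012°, λ = -179.13819966°.

lat 14.90100°, lon -179.13820°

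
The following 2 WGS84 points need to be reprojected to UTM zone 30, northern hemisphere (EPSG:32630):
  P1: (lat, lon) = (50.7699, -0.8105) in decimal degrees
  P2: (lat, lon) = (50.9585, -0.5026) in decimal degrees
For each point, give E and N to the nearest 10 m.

UTM zone 30N: λ₀ = -3°, k₀ = 0.9996.
P1 (50.7699°, -0.8105°) → (654387.506, 5626522.923) m.
P2 (50.9585°, -0.5026°) → (675386.410, 5648179.582) m.

P1: E 654390 m, N 5626520 m; P2: E 675390 m, N 5648180 m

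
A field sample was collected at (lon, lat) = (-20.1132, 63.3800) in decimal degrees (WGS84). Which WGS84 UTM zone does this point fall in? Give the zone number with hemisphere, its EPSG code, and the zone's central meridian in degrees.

Zone 27N (EPSG:32627), central meridian -21°

UTM zone = ⌊(λ + 180)/6⌋ + 1; -20.1132° ∈ [-24°, -18°) → zone 27.
Hemisphere: N (φ ≥ 0).
Central meridian λ₀ = 6×27 − 183 = -21°.
EPSG code: 32627.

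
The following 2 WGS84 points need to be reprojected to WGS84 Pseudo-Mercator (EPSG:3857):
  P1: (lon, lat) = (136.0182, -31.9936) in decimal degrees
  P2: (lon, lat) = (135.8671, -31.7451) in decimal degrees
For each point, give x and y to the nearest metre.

P1: x 15141477 m, y -3762471 m; P2: x 15124656 m, y -3729897 m

Web Mercator: x = R·λ, y = R·ln tan(π/4+φ/2), R = 6378137 m.
P1 (-31.9936°, 136.0182°) → (15141476.763, -3762470.557) m.
P2 (-31.7451°, 135.8671°) → (15124656.388, -3729897.353) m.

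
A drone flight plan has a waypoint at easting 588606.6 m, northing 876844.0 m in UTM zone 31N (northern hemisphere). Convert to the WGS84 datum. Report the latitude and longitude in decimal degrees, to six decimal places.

Zone 31N: λ₀ = 3°, k₀ = 0.9996, false easting 500000 m.
Meridian distance M = (N − FN)/k₀ = 877194.9 m.
Inverse transverse Mercator on WGS84 gives φ = 7.93179972°, λ = 3.80389998°.

lat 7.931800°, lon 3.803900°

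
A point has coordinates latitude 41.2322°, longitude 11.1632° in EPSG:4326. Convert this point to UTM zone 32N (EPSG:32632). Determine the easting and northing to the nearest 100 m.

Zone 32 central meridian λ₀ = 6×32 − 183 = 9°; Δλ = +2.1632°.
Transverse Mercator on WGS84 with k₀ = 0.9996 gives E = 681294.197 m, N = 4566790.292 m.

E 681300 m, N 4566800 m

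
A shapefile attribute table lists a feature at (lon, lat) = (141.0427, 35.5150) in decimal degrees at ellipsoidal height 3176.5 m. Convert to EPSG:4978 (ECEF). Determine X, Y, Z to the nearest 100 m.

X -4043600 m, Y 3269500 m, Z 3686400 m

WGS84: a = 6378137 m, e² = 0.006694380; N(φ) = a/√(1−e²sin²φ) = 6385353.682 m.
X = (N+h)·cosφ·cosλ = -4043620.145 m; Y = (N+h)·cosφ·sinλ = 3269472.385 m; Z = (N(1−e²)+h)·sinφ = 3686368.022 m.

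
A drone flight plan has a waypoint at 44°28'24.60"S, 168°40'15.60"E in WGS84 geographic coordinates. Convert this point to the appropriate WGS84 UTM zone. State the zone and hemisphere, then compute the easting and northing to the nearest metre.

Longitude 168.6710° lies in the 6° band [168°, 174°), giving zone 59; latitude is south of the equator, so 59S.
Zone 59 central meridian λ₀ = 6×59 − 183 = 171°; Δλ = -2.3290°.
Transverse Mercator on WGS84 with k₀ = 0.9996 gives E = 314764.881 m, N = 5072896.101 m.

Zone 59S: E 314765 m, N 5072896 m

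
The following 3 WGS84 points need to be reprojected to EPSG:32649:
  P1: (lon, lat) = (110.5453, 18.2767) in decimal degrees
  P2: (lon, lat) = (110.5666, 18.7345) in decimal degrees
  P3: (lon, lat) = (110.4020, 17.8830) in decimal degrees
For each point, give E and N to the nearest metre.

UTM zone 49N: λ₀ = 111°, k₀ = 0.9996.
P1 (18.2767°, 110.5453°) → (451939.491, 2020858.801) m.
P2 (18.7345°, 110.5666°) → (454312.491, 2071506.382) m.
P3 (17.8830°, 110.4020°) → (436651.596, 1977342.711) m.

P1: E 451939 m, N 2020859 m; P2: E 454312 m, N 2071506 m; P3: E 436652 m, N 1977343 m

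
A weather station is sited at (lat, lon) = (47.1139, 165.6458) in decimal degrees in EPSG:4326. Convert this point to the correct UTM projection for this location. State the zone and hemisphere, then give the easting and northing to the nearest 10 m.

Zone 58N: E 548990 m, N 5218020 m

Longitude 165.6458° lies in the 6° band [162°, 168°), giving zone 58; latitude is north of the equator, so 58N.
Zone 58 central meridian λ₀ = 6×58 − 183 = 165°; Δλ = +0.6458°.
Transverse Mercator on WGS84 with k₀ = 0.9996 gives E = 548992.806 m, N = 5218023.841 m.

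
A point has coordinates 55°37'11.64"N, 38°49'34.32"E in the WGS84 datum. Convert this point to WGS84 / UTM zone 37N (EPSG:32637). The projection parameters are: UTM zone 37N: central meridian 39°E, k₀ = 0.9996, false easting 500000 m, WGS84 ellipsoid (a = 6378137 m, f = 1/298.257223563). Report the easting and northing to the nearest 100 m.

E 489100 m, N 6163800 m

Zone 37 central meridian λ₀ = 6×37 − 183 = 39°; Δλ = -0.1738°.
Transverse Mercator on WGS84 with k₀ = 0.9996 gives E = 489054.336 m, N = 6163790.503 m.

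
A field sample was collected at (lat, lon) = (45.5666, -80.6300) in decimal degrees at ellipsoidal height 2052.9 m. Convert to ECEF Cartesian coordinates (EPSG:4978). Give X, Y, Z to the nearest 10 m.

WGS84: a = 6378137 m, e² = 0.006694380; N(φ) = a/√(1−e²sin²φ) = 6389050.471 m.
X = (N+h)·cosφ·cosλ = 728455.015 m; Y = (N+h)·cosφ·sinλ = -4414583.924 m; Z = (N(1−e²)+h)·sinφ = 4533120.219 m.

X 728460 m, Y -4414580 m, Z 4533120 m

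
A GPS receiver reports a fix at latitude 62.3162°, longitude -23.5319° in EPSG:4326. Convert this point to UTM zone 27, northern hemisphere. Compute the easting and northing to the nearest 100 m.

E 368800 m, N 6912000 m

Zone 27 central meridian λ₀ = 6×27 − 183 = -21°; Δλ = -2.5319°.
Transverse Mercator on WGS84 with k₀ = 0.9996 gives E = 368786.650 m, N = 6911973.831 m.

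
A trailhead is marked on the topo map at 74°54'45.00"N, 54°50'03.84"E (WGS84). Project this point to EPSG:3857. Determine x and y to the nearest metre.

Web Mercator is spherical with R = a = 6378137 m.
x = R·λ = 6378137 × 0.957040823 = 6104137.486 m.
y = R·ln tan(π/4 + φ/2) = 6378137 × 2.021705666 = 12894715.709 m.

x 6104137 m, y 12894716 m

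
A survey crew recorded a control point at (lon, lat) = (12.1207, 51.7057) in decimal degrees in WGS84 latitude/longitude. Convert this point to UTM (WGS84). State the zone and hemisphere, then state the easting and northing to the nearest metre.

Zone 33N: E 301060 m, N 5732231 m

Longitude 12.1207° lies in the 6° band [12°, 18°), giving zone 33; latitude is north of the equator, so 33N.
Zone 33 central meridian λ₀ = 6×33 − 183 = 15°; Δλ = -2.8793°.
Transverse Mercator on WGS84 with k₀ = 0.9996 gives E = 301060.273 m, N = 5732230.776 m.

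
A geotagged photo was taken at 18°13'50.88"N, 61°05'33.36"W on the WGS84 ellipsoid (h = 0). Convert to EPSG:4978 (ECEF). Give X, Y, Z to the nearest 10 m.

WGS84: a = 6378137 m, e² = 0.006694380; N(φ) = a/√(1−e²sin²φ) = 6380227.488 m.
X = (N+h)·cosφ·cosλ = 2929359.835 m; Y = (N+h)·cosφ·sinλ = -5304906.697 m; Z = (N(1−e²)+h)·sinφ = 1982663.570 m.

X 2929360 m, Y -5304910 m, Z 1982660 m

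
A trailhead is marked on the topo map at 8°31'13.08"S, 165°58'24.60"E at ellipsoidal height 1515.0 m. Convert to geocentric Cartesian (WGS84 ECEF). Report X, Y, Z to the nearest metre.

X -6121574 m, Y 1529288 m, Z -938951 m

WGS84: a = 6378137 m, e² = 0.006694380; N(φ) = a/√(1−e²sin²φ) = 6378605.687 m.
X = (N+h)·cosφ·cosλ = -6121574.157 m; Y = (N+h)·cosφ·sinλ = 1529287.515 m; Z = (N(1−e²)+h)·sinφ = -938950.937 m.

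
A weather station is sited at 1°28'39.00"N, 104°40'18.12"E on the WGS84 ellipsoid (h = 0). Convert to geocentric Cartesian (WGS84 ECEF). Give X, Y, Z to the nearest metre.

WGS84: a = 6378137 m, e² = 0.006694380; N(φ) = a/√(1−e²sin²φ) = 6378151.193 m.
X = (N+h)·cosφ·cosλ = -1614922.014 m; Y = (N+h)·cosφ·sinλ = 6168127.231 m; Z = (N(1−e²)+h)·sinφ = 163355.750 m.

X -1614922 m, Y 6168127 m, Z 163356 m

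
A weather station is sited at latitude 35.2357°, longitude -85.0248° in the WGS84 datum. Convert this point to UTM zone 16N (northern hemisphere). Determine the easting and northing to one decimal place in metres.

Zone 16 central meridian λ₀ = 6×16 − 183 = -87°; Δλ = +1.9752°.
Transverse Mercator on WGS84 with k₀ = 0.9996 gives E = 679733.904 m, N = 3900969.618 m.

E 679733.9 m, N 3900969.6 m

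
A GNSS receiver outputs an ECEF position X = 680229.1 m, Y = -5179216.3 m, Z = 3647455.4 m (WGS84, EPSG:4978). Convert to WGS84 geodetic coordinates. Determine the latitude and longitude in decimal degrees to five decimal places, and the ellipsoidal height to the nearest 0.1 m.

λ = atan2(Y, X) = -82.51770017°; p = √(X²+Y²) = 5223695.4 m.
Bowring's method on WGS84 (a = 6378137 m, b = 6356752.314 m) gives φ = 35.10560038°, h = -3.585 m.

lat 35.10560°, lon -82.51770°, h -3.6 m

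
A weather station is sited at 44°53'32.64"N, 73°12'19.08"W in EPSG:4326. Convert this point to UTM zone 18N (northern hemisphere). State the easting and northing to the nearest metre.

E 641714 m, N 4972564 m

Zone 18 central meridian λ₀ = 6×18 − 183 = -75°; Δλ = +1.7947°.
Transverse Mercator on WGS84 with k₀ = 0.9996 gives E = 641714.431 m, N = 4972564.242 m.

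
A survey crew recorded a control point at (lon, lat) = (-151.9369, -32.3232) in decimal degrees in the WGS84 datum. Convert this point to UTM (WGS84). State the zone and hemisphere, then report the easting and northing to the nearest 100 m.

Zone 5S: E 600100 m, N 6423200 m

Longitude -151.9369° lies in the 6° band [-156°, -150°), giving zone 5; latitude is south of the equator, so 5S.
Zone 5 central meridian λ₀ = 6×5 − 183 = -153°; Δλ = +1.0631°.
Transverse Mercator on WGS84 with k₀ = 0.9996 gives E = 600064.118 m, N = 6423242.705 m.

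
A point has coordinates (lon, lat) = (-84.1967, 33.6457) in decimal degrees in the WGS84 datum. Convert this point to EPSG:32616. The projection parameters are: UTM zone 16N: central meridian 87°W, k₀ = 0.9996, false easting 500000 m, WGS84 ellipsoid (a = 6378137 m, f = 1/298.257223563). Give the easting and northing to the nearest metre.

E 759989 m, N 3726399 m

Zone 16 central meridian λ₀ = 6×16 − 183 = -87°; Δλ = +2.8033°.
Transverse Mercator on WGS84 with k₀ = 0.9996 gives E = 759988.864 m, N = 3726398.634 m.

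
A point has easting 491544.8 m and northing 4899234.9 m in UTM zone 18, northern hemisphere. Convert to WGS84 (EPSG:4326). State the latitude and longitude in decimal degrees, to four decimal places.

lat 44.2463°, lon -75.1059°

Zone 18N: λ₀ = -75°, k₀ = 0.9996, false easting 500000 m.
Meridian distance M = (N − FN)/k₀ = 4901195.4 m.
Inverse transverse Mercator on WGS84 gives φ = 44.24630015°, λ = -75.10589955°.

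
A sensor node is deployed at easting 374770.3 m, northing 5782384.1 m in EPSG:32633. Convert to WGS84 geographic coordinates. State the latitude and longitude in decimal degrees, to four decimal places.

Zone 33N: λ₀ = 15°, k₀ = 0.9996, false easting 500000 m.
Meridian distance M = (N − FN)/k₀ = 5784698.0 m.
Inverse transverse Mercator on WGS84 gives φ = 52.17770011°, λ = 13.16850062°.

lat 52.1777°, lon 13.1685°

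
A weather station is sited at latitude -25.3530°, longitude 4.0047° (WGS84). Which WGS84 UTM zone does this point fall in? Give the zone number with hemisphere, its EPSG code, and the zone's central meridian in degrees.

UTM zone = ⌊(λ + 180)/6⌋ + 1; 4.0047° ∈ [0°, 6°) → zone 31.
Hemisphere: S (φ < 0).
Central meridian λ₀ = 6×31 − 183 = 3°.
EPSG code: 32731.

Zone 31S (EPSG:32731), central meridian 3°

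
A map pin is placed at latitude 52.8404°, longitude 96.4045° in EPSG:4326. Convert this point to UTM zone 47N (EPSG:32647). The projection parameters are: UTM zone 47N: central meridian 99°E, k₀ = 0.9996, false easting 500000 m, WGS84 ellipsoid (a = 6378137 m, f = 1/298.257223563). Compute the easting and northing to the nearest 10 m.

E 325190 m, N 5857670 m

Zone 47 central meridian λ₀ = 6×47 − 183 = 99°; Δλ = -2.5955°.
Transverse Mercator on WGS84 with k₀ = 0.9996 gives E = 325189.526 m, N = 5857673.035 m.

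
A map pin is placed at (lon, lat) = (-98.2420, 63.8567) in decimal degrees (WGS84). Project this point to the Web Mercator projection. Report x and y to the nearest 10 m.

x -10936250 m, y 9313470 m

Web Mercator is spherical with R = a = 6378137 m.
x = R·λ = 6378137 × -1.714646364 = -10936249.415 m.
y = R·ln tan(π/4 + φ/2) = 6378137 × 1.460217564 = 9313467.674 m.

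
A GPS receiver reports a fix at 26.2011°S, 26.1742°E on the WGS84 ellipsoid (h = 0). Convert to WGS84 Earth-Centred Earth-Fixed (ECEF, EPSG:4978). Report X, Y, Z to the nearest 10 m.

WGS84: a = 6378137 m, e² = 0.006694380; N(φ) = a/√(1−e²sin²φ) = 6382302.876 m.
X = (N+h)·cosφ·cosλ = 5139306.470 m; Y = (N+h)·cosφ·sinλ = 2525978.402 m; Z = (N(1−e²)+h)·sinφ = -2799069.695 m.

X 5139310 m, Y 2525980 m, Z -2799070 m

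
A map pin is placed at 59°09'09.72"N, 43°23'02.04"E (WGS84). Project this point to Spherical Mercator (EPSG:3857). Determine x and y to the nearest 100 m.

x 4829500 m, y 8213500 m

Web Mercator is spherical with R = a = 6378137 m.
x = R·λ = 6378137 × 0.757191897 = 4829473.657 m.
y = R·ln tan(π/4 + φ/2) = 6378137 × 1.287752939 = 8213464.667 m.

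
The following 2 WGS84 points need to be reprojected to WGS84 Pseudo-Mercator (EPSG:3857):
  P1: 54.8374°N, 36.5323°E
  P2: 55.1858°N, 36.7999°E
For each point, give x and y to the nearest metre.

P1: x 4066757 m, y 7330373 m; P2: x 4096546 m, y 7398010 m

Web Mercator: x = R·λ, y = R·ln tan(π/4+φ/2), R = 6378137 m.
P1 (54.8374°, 36.5323°) → (4066757.034, 7330372.504) m.
P2 (55.1858°, 36.7999°) → (4096546.129, 7398009.928) m.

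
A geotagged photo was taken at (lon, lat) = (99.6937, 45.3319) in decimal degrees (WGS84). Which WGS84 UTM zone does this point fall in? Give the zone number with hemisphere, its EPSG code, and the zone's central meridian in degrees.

UTM zone = ⌊(λ + 180)/6⌋ + 1; 99.6937° ∈ [96°, 102°) → zone 47.
Hemisphere: N (φ ≥ 0).
Central meridian λ₀ = 6×47 − 183 = 99°.
EPSG code: 32647.

Zone 47N (EPSG:32647), central meridian 99°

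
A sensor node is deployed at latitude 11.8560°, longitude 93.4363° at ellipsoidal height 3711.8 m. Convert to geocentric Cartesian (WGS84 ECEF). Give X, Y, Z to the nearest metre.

WGS84: a = 6378137 m, e² = 0.006694380; N(φ) = a/√(1−e²sin²φ) = 6379038.343 m.
X = (N+h)·cosφ·cosλ = -374412.950 m; Y = (N+h)·cosφ·sinλ = 6235356.225 m; Z = (N(1−e²)+h)·sinφ = 1302579.555 m.

X -374413 m, Y 6235356 m, Z 1302580 m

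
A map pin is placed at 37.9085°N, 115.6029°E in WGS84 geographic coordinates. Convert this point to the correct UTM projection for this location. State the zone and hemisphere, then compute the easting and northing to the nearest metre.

Zone 50N: E 377183 m, N 4196583 m

Longitude 115.6029° lies in the 6° band [114°, 120°), giving zone 50; latitude is north of the equator, so 50N.
Zone 50 central meridian λ₀ = 6×50 − 183 = 117°; Δλ = -1.3971°.
Transverse Mercator on WGS84 with k₀ = 0.9996 gives E = 377183.091 m, N = 4196583.083 m.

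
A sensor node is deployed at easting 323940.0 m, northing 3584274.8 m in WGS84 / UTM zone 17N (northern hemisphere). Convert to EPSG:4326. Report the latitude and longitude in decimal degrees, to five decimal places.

Zone 17N: λ₀ = -81°, k₀ = 0.9996, false easting 500000 m.
Meridian distance M = (N − FN)/k₀ = 3585709.1 m.
Inverse transverse Mercator on WGS84 gives φ = 32.38159997°, λ = -82.87160017°.

lat 32.38160°, lon -82.87160°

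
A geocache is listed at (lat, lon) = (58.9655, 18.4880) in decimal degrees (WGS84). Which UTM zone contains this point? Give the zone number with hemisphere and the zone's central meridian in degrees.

UTM zone = ⌊(λ + 180)/6⌋ + 1; 18.4880° ∈ [18°, 24°) → zone 34.
Hemisphere: N (φ ≥ 0).
Central meridian λ₀ = 6×34 − 183 = 21°.

Zone 34N, central meridian 21°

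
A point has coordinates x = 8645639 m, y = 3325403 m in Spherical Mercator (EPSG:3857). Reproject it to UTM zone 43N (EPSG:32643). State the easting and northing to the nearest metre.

Web Mercator inverse (R = 6378137 m) → φ = 28.60449678°, λ = 77.66509655°.
UTM 43N forward: E = 760613.434 m, N = 3167071.735 m.

E 760613 m, N 3167072 m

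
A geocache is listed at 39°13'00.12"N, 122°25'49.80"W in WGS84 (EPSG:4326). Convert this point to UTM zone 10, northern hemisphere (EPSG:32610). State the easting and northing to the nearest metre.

E 549163 m, N 4340979 m

Zone 10 central meridian λ₀ = 6×10 − 183 = -123°; Δλ = +0.5695°.
Transverse Mercator on WGS84 with k₀ = 0.9996 gives E = 549163.392 m, N = 4340978.947 m.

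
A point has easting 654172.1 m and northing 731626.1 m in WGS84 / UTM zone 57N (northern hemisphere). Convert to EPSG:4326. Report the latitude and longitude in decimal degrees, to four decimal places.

lat 6.6170°, lon 160.3946°

Zone 57N: λ₀ = 159°, k₀ = 0.9996, false easting 500000 m.
Meridian distance M = (N − FN)/k₀ = 731918.9 m.
Inverse transverse Mercator on WGS84 gives φ = 6.61699979°, λ = 160.39460005°.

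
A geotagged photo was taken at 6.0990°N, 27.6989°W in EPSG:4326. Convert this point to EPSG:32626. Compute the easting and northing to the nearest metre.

Zone 26 central meridian λ₀ = 6×26 − 183 = -27°; Δλ = -0.6989°.
Transverse Mercator on WGS84 with k₀ = 0.9996 gives E = 422665.313 m, N = 674198.378 m.

E 422665 m, N 674198 m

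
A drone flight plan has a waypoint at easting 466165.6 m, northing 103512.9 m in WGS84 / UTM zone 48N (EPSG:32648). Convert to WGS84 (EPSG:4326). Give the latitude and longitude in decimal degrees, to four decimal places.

Zone 48N: λ₀ = 105°, k₀ = 0.9996, false easting 500000 m.
Meridian distance M = (N − FN)/k₀ = 103554.3 m.
Inverse transverse Mercator on WGS84 gives φ = 0.93649956°, λ = 104.69589988°.

lat 0.9365°, lon 104.6959°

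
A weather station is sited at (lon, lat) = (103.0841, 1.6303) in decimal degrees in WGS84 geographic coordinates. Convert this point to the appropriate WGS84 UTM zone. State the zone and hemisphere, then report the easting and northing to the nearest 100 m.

Zone 48N: E 286900 m, N 180300 m

Longitude 103.0841° lies in the 6° band [102°, 108°), giving zone 48; latitude is north of the equator, so 48N.
Zone 48 central meridian λ₀ = 6×48 − 183 = 105°; Δλ = -1.9159°.
Transverse Mercator on WGS84 with k₀ = 0.9996 gives E = 286854.091 m, N = 180299.039 m.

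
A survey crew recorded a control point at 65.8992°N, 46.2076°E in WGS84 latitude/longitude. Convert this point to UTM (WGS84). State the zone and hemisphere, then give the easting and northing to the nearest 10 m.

Zone 38N: E 555020 m, N 7309200 m

Longitude 46.2076° lies in the 6° band [42°, 48°), giving zone 38; latitude is north of the equator, so 38N.
Zone 38 central meridian λ₀ = 6×38 − 183 = 45°; Δλ = +1.2076°.
Transverse Mercator on WGS84 with k₀ = 0.9996 gives E = 555022.350 m, N = 7309203.987 m.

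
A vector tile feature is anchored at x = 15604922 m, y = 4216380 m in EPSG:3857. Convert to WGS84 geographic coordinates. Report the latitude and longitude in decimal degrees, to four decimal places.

R = 6378137 m. λ = x/R = 140.18139940°.
φ = 2·arctan(exp(y/R)) − 90° = 2·arctan(1.93686) − 90° = 35.38540300°.

lat 35.3854°, lon 140.1814°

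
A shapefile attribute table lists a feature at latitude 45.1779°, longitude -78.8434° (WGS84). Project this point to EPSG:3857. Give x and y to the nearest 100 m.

Web Mercator is spherical with R = a = 6378137 m.
x = R·λ = 6378137 × -1.376076923 = -8776807.140 m.
y = R·ln tan(π/4 + φ/2) = 6378137 × 0.885771475 = 5649571.815 m.

x -8776800 m, y 5649600 m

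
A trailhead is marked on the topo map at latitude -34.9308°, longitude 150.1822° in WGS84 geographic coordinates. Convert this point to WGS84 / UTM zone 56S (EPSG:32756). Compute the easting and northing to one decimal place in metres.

E 242618.8 m, N 6131005.3 m

Zone 56 central meridian λ₀ = 6×56 − 183 = 153°; Δλ = -2.8178°.
Transverse Mercator on WGS84 with k₀ = 0.9996 gives E = 242618.793 m, N = 6131005.285 m.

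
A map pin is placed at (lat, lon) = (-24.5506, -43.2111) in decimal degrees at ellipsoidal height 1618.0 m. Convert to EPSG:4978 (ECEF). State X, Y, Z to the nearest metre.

X 4231874 m, Y -3975538 m, Z -2634549 m

WGS84: a = 6378137 m, e² = 0.006694380; N(φ) = a/√(1−e²sin²φ) = 6381825.808 m.
X = (N+h)·cosφ·cosλ = 4231874.375 m; Y = (N+h)·cosφ·sinλ = -3975537.657 m; Z = (N(1−e²)+h)·sinφ = -2634548.840 m.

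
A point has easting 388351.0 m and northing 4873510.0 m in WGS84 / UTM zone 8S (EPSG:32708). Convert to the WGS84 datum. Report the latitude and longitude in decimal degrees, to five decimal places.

Zone 8S: λ₀ = -135°, k₀ = 0.9996, false easting 500000 m, false northing 10000000 m.
Meridian distance M = (N − FN)/k₀ = -5128541.4 m.
Inverse transverse Mercator on WGS84 gives φ = -46.28280003°, λ = -136.44929957°.

lat -46.28280°, lon -136.44930°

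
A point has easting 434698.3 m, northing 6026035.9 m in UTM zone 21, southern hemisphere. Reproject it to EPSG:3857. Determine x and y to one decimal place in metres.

Unproject from UTM 21S (λ₀ = -57°) → φ = -35.90780015°, λ = -57.72369950°.
Web Mercator (R = 6378137 m): x = -6425772.835 m, y = -4287942.219 m.

x -6425772.8 m, y -4287942.2 m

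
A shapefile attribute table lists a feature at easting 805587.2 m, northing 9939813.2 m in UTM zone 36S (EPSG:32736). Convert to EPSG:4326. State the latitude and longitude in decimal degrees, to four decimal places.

lat -0.5439°, lon 35.7453°

Zone 36S: λ₀ = 33°, k₀ = 0.9996, false easting 500000 m, false northing 10000000 m.
Meridian distance M = (N − FN)/k₀ = -60210.9 m.
Inverse transverse Mercator on WGS84 gives φ = -0.54389957°, λ = 35.74529998°.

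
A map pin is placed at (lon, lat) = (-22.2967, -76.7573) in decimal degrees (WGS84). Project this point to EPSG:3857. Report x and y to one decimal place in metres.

x -2482057.3 m, y -13735076.0 m

Web Mercator is spherical with R = a = 6378137 m.
x = R·λ = 6378137 × -0.389150827 = -2482057.290 m.
y = R·ln tan(π/4 + φ/2) = 6378137 × -2.153462057 = -13735076.022 m.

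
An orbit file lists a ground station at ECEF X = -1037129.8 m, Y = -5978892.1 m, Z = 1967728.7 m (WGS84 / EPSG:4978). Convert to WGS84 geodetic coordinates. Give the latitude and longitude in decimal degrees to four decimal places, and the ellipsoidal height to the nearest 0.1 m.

λ = atan2(Y, X) = -99.84089963°; p = √(X²+Y²) = 6068178.4 m.
Bowring's method on WGS84 (a = 6378137 m, b = 6356752.314 m) gives φ = 18.07950004°, h = 3150.274 m.

lat 18.0795°, lon -99.8409°, h 3150.3 m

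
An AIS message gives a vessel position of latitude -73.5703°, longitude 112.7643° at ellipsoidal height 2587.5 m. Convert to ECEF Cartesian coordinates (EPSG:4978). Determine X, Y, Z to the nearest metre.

X -700478 m, Y 1669283 m, Z -6098029 m

WGS84: a = 6378137 m, e² = 0.006694380; N(φ) = a/√(1−e²sin²φ) = 6397869.170 m.
X = (N+h)·cosφ·cosλ = -700478.257 m; Y = (N+h)·cosφ·sinλ = 1669282.684 m; Z = (N(1−e²)+h)·sinφ = -6098029.041 m.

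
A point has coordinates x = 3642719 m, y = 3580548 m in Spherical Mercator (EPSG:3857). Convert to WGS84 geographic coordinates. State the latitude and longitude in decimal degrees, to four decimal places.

R = 6378137 m. λ = x/R = 32.72310153°.
φ = 2·arctan(exp(y/R)) − 90° = 2·arctan(1.75309) − 90° = 30.59720276°.

lat 30.5972°, lon 32.7231°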